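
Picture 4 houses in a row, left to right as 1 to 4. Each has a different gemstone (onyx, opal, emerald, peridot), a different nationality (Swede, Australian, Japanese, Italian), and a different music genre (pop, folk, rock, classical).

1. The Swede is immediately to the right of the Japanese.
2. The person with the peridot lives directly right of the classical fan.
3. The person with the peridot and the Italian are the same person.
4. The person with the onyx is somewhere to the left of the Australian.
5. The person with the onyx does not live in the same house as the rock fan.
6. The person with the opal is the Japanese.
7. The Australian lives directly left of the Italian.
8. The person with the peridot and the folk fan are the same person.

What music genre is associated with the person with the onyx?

The only nationality still possible for house 1 is Japanese.
Clue 1: the Swede is in house 2.
From clue 6, the person with the opal must be in house 1.
So house 3 gets Australian for nationality.
House 4's nationality must be Italian (nothing else left).
Clue 3 places the person with the peridot in house 4.
From clue 8, the folk fan must be in house 4.
House 2 gemstone: only onyx fits.
House 3 gemstone: only emerald fits.
Clue 2 places the classical fan in house 3.
The only music genre still possible for house 2 is pop.
That leaves rock as the music genre for house 1.
So: house 1 = opal/Japanese/rock, house 2 = onyx/Swede/pop, house 3 = emerald/Australian/classical, house 4 = peridot/Italian/folk.

pop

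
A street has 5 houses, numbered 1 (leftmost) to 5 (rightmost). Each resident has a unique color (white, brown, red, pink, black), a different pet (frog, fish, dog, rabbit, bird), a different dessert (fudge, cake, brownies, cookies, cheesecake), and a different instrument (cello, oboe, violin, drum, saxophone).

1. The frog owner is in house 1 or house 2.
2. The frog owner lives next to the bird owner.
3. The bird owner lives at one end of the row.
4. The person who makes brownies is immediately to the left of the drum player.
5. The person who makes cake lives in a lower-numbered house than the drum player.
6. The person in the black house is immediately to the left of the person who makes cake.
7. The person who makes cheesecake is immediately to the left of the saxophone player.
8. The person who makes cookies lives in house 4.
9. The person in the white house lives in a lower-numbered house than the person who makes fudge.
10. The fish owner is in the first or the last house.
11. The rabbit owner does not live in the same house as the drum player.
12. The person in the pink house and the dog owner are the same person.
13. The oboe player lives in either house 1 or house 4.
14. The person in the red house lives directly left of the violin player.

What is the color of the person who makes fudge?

By clue 3, the bird owner is in house 1.
Clue 8: the person who makes cookies is in house 4.
That leaves fudge as the dessert for house 5.
That leaves frog as the pet for house 2.
So house 5 gets fish for pet.
The only color still possible for house 5 is brown.
That leaves cheesecake as the dessert for house 1.
From clue 7, the saxophone player must be in house 2.
The person in the black house is narrowed to house 1 or 2; consider each.
Placing it in house 2 leads to a contradiction, so it's in house 1.
From clue 6, the person who makes cake must be in house 2.
That leaves brownies as the dessert for house 3.
Clue 4: the drum player is in house 4.
Clue 11 places the rabbit owner in house 3.
That leaves dog as the pet for house 4.
By clue 12, the person in the pink house is in house 4.
So house 3 gets white for color.
House 1 instrument: only oboe fits.
Clue 14 places the violin player in house 3.
House 2 color: only red fits.
House 5's instrument must be cello (nothing else left).
So: house 1 = black/bird/cheesecake/oboe, house 2 = red/frog/cake/saxophone, house 3 = white/rabbit/brownies/violin, house 4 = pink/dog/cookies/drum, house 5 = brown/fish/fudge/cello.

brown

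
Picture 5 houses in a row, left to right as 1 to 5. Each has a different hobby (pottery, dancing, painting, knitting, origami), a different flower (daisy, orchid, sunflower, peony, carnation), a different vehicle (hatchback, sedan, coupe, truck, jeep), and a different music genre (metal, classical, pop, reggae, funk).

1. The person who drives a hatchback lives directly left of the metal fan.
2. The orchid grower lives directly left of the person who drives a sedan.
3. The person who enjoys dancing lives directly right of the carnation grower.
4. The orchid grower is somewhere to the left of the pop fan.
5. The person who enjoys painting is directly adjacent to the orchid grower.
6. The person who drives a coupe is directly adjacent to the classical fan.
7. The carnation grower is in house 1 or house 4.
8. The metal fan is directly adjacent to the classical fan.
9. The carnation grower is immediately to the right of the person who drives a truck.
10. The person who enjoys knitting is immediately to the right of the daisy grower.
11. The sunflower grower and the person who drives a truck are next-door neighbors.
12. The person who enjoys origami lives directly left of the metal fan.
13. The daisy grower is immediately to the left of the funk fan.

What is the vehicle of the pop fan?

jeep

From clue 9, the carnation grower must be in house 4.
The person who drives a truck is in house 3 (clue 9).
House 5's flower must be peony (nothing else left).
Clue 3: the person who enjoys dancing is in house 5.
The only flower still possible for house 2 is sunflower.
That leaves pottery as the hobby for house 3.
That leaves origami as the hobby for house 1.
By clue 12, the metal fan is in house 2.
House 4 music genre: only funk fits.
Clue 1: the person who drives a hatchback is in house 1.
By clue 13, the daisy grower is in house 3.
So house 1 gets orchid for flower.
The only vehicle still possible for house 5 is jeep.
From clue 2, the person who drives a sedan must be in house 2.
From clue 5, the person who enjoys painting must be in house 2.
By clue 10, the person who enjoys knitting is in house 4.
House 4 vehicle: only coupe fits.
The classical fan is in house 3 (clue 6).
House 1's music genre must be reggae (nothing else left).
That leaves pop as the music genre for house 5.
So: house 1 = origami/orchid/hatchback/reggae, house 2 = painting/sunflower/sedan/metal, house 3 = pottery/daisy/truck/classical, house 4 = knitting/carnation/coupe/funk, house 5 = dancing/peony/jeep/pop.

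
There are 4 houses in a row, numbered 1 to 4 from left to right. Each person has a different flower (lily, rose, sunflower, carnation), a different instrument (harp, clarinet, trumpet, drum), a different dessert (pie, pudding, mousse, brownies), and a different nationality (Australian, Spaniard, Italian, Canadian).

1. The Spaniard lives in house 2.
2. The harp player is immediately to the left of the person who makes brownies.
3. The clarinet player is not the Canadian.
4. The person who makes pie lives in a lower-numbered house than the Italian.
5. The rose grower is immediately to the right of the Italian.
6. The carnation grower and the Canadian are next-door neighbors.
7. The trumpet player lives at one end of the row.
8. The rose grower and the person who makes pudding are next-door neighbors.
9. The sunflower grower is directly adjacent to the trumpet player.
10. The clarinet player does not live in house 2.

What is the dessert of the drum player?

By clue 1, the Spaniard is in house 2.
So house 3 gets Italian for nationality.
Clue 5 places the rose grower in house 4.
Clue 8: the person who makes pudding is in house 3.
So house 1 gets lily for flower.
House 2 instrument: only drum fits.
The carnation grower is narrowed to house 2 or 3; consider each.
Placing it in house 3 leads to a contradiction, so it's in house 2.
By clue 6, the Canadian is in house 1.
The only flower still possible for house 3 is sunflower.
House 4 nationality: only Australian fits.
By clue 9, the trumpet player is in house 4.
So house 1 gets harp for instrument.
That leaves clarinet as the instrument for house 3.
From clue 2, the person who makes brownies must be in house 2.
So house 4 gets mousse for dessert.
The only dessert still possible for house 1 is pie.
So: house 1 = lily/harp/pie/Canadian, house 2 = carnation/drum/brownies/Spaniard, house 3 = sunflower/clarinet/pudding/Italian, house 4 = rose/trumpet/mousse/Australian.

brownies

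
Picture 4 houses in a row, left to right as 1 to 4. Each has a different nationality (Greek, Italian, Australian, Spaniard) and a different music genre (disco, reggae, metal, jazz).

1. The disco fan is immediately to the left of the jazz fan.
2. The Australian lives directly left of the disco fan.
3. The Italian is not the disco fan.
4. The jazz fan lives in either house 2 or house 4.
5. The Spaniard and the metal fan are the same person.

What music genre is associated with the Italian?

jazz

Clue 1 places the disco fan in house 3.
Clue 1: the jazz fan is in house 4.
Clue 2 places the Australian in house 2.
By clue 5, the Spaniard is in house 1.
The metal fan is in house 1 (clue 5).
That leaves Greek as the nationality for house 3.
So house 4 gets Italian for nationality.
House 2's music genre must be reggae (nothing else left).
So: house 1 = Spaniard/metal, house 2 = Australian/reggae, house 3 = Greek/disco, house 4 = Italian/jazz.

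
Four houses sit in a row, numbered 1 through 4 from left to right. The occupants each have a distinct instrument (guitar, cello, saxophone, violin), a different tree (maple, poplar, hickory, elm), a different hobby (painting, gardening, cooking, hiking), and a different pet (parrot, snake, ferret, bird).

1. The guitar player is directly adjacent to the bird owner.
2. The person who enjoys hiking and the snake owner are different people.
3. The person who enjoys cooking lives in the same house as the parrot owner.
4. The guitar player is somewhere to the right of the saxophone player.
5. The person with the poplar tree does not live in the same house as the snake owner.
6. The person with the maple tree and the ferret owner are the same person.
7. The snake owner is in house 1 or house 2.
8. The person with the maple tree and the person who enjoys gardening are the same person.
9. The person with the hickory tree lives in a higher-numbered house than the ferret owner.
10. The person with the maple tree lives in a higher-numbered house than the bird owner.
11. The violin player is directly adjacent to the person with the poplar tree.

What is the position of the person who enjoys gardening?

3

The only pet still possible for house 4 is parrot.
The person who enjoys cooking is in house 4 (clue 3).
House 3 pet: only ferret fits.
The person with the maple tree is in house 3 (clue 6).
Clue 8: the person who enjoys gardening is in house 3.
Clue 9: the person with the hickory tree is in house 4.
The only instrument still possible for house 4 is cello.
The guitar player is narrowed to house 2 or 3; consider each.
Placing it in house 2 leads to a contradiction, so it's in house 3.
Clue 1 places the bird owner in house 2.
So house 1 gets snake for pet.
From clue 2, the person who enjoys hiking must be in house 2.
Clue 5 places the person with the poplar tree in house 2.
Clue 11: the violin player is in house 1.
So house 2 gets saxophone for instrument.
The only tree still possible for house 1 is elm.
House 1's hobby must be painting (nothing else left).
So: house 1 = violin/elm/painting/snake, house 2 = saxophone/poplar/hiking/bird, house 3 = guitar/maple/gardening/ferret, house 4 = cello/hickory/cooking/parrot.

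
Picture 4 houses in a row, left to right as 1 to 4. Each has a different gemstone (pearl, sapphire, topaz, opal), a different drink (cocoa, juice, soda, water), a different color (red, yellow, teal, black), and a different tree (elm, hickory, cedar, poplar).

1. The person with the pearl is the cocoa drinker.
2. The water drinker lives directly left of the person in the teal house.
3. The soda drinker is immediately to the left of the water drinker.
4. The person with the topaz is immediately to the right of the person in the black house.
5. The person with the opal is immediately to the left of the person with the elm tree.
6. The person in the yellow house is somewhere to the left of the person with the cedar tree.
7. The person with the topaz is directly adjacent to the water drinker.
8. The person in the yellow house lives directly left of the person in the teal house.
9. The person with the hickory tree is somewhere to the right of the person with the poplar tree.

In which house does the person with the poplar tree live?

1

House 1's tree must be poplar (nothing else left).
The soda drinker is narrowed to house 1 or 2; consider each.
Placing it in house 1 leads to a contradiction, so it's in house 2.
By clue 3, the water drinker is in house 3.
The person in the teal house is in house 4 (clue 2).
From clue 8, the person in the yellow house must be in house 3.
House 1's color must be black (nothing else left).
The only color still possible for house 2 is red.
The person with the topaz is in house 2 (clue 4).
By clue 6, the person with the cedar tree is in house 4.
Clue 5 places the person with the opal in house 1.
Clue 5 places the person with the elm tree in house 2.
House 3's gemstone must be sapphire (nothing else left).
So house 4 gets pearl for gemstone.
So house 3 gets hickory for tree.
From clue 1, the cocoa drinker must be in house 4.
That leaves juice as the drink for house 1.
So: house 1 = opal/juice/black/poplar, house 2 = topaz/soda/red/elm, house 3 = sapphire/water/yellow/hickory, house 4 = pearl/cocoa/teal/cedar.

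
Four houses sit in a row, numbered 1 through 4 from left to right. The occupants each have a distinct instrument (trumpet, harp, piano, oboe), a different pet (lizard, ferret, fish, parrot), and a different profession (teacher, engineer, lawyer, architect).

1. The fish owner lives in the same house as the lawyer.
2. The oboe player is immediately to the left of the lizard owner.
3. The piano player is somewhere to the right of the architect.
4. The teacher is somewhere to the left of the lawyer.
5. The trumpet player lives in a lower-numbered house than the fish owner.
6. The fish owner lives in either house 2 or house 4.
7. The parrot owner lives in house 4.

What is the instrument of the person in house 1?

Clue 7 places the parrot owner in house 4.
House 1 pet: only ferret fits.
The only pet still possible for house 3 is lizard.
Clue 1 places the lawyer in house 2.
Clue 2: the oboe player is in house 2.
The teacher is in house 1 (clue 4).
Clue 5 places the trumpet player in house 1.
House 2's pet must be fish (nothing else left).
House 3 profession: only architect fits.
The only profession still possible for house 4 is engineer.
The piano player is in house 4 (clue 3).
The only instrument still possible for house 3 is harp.
So: house 1 = trumpet/ferret/teacher, house 2 = oboe/fish/lawyer, house 3 = harp/lizard/architect, house 4 = piano/parrot/engineer.

trumpet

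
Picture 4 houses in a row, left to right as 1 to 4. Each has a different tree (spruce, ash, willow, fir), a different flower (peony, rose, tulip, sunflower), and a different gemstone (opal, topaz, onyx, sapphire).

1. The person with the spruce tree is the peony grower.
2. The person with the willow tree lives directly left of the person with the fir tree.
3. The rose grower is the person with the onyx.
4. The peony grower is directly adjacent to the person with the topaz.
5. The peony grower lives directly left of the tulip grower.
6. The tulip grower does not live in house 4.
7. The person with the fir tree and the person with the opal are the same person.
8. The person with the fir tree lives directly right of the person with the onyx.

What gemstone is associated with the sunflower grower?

That leaves sunflower as the flower for house 4.
The person with the spruce tree is narrowed to house 1 or 2; consider each.
Placing it in house 2 leads to a contradiction, so it's in house 1.
Clue 1 places the peony grower in house 1.
The person with the topaz is in house 2 (clue 4).
Clue 5 places the tulip grower in house 2.
The only flower still possible for house 3 is rose.
From clue 3, the person with the onyx must be in house 3.
By clue 8, the person with the fir tree is in house 4.
So house 1 gets sapphire for gemstone.
So house 4 gets opal for gemstone.
Clue 2 places the person with the willow tree in house 3.
So house 2 gets ash for tree.
So: house 1 = spruce/peony/sapphire, house 2 = ash/tulip/topaz, house 3 = willow/rose/onyx, house 4 = fir/sunflower/opal.

opal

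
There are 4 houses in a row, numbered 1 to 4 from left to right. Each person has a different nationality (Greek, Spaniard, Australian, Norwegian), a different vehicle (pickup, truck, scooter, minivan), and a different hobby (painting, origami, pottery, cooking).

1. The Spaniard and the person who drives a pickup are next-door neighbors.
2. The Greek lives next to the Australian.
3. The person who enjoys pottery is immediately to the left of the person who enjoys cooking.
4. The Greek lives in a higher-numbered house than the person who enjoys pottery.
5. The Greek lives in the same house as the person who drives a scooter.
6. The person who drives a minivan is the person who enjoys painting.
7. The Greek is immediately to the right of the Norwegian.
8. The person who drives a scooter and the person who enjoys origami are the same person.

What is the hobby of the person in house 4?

The Greek is narrowed to house 2 or 3 or 4; consider each.
Placing it in house 2 and house 4 leads to a contradiction, so it's in house 3.
The person who drives a scooter is in house 3 (clue 5).
From clue 7, the Norwegian must be in house 2.
Clue 8 places the person who enjoys origami in house 3.
House 1 nationality: only Spaniard fits.
House 4 nationality: only Australian fits.
By clue 1, the person who drives a pickup is in house 2.
The person who enjoys pottery is in house 1 (clue 3).
Clue 3: the person who enjoys cooking is in house 2.
The only hobby still possible for house 4 is painting.
From clue 6, the person who drives a minivan must be in house 4.
That leaves truck as the vehicle for house 1.
So: house 1 = Spaniard/truck/pottery, house 2 = Norwegian/pickup/cooking, house 3 = Greek/scooter/origami, house 4 = Australian/minivan/painting.

painting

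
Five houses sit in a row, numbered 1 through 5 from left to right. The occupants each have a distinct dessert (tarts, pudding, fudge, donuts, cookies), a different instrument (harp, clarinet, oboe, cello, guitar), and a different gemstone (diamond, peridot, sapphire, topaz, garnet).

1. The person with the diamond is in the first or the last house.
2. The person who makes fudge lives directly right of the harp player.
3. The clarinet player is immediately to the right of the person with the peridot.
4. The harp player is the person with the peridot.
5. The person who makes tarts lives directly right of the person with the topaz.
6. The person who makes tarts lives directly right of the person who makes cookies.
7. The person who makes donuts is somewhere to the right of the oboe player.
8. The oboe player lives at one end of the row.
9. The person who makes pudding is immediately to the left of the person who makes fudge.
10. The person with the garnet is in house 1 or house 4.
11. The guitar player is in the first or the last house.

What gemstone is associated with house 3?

The oboe player is in house 1 (clue 8).
House 5 instrument: only guitar fits.
House 1 dessert: only cookies fits.
The person who makes tarts is in house 2 (clue 6).
House 3's dessert must be pudding (nothing else left).
House 4's dessert must be fudge (nothing else left).
House 5 dessert: only donuts fits.
The harp player is in house 3 (clue 2).
Clue 4 places the person with the peridot in house 3.
By clue 5, the person with the topaz is in house 1.
The only instrument still possible for house 2 is cello.
The only instrument still possible for house 4 is clarinet.
So house 2 gets sapphire for gemstone.
House 4's gemstone must be garnet (nothing else left).
So house 5 gets diamond for gemstone.
So: house 1 = cookies/oboe/topaz, house 2 = tarts/cello/sapphire, house 3 = pudding/harp/peridot, house 4 = fudge/clarinet/garnet, house 5 = donuts/guitar/diamond.

peridot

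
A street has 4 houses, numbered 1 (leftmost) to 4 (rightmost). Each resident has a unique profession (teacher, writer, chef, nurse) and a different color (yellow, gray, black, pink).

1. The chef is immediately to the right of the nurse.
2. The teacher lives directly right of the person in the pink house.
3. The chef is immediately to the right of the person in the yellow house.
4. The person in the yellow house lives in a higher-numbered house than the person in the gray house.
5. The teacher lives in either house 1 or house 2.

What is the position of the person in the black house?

4

The teacher is in house 2 (clue 5).
House 4 color: only black fits.
The chef is in house 4 (clue 1).
The nurse is in house 3 (clue 1).
From clue 2, the person in the pink house must be in house 1.
From clue 3, the person in the yellow house must be in house 3.
House 1's profession must be writer (nothing else left).
So house 2 gets gray for color.
So: house 1 = writer/pink, house 2 = teacher/gray, house 3 = nurse/yellow, house 4 = chef/black.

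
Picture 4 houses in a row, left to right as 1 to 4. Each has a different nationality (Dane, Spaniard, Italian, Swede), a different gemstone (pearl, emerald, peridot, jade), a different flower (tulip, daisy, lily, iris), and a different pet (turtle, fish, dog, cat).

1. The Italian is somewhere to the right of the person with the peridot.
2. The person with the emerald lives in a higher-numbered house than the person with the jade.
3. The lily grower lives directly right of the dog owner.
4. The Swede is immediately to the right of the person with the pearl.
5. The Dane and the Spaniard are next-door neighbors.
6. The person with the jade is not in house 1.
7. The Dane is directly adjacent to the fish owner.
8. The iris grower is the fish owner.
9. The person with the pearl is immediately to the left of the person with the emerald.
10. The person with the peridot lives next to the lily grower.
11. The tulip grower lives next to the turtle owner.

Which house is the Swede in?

4

That leaves emerald as the gemstone for house 4.
Clue 9: the person with the pearl is in house 3.
The only gemstone still possible for house 1 is peridot.
The only gemstone still possible for house 2 is jade.
The Swede is in house 4 (clue 4).
Clue 10 places the lily grower in house 2.
By clue 3, the dog owner is in house 1.
The only nationality still possible for house 1 is Spaniard.
The Dane is in house 2 (clue 5).
From clue 7, the fish owner must be in house 3.
From clue 8, the iris grower must be in house 3.
House 3 nationality: only Italian fits.
Clue 11 places the tulip grower in house 1.
The turtle owner is in house 2 (clue 11).
That leaves daisy as the flower for house 4.
So house 4 gets cat for pet.
So: house 1 = Spaniard/peridot/tulip/dog, house 2 = Dane/jade/lily/turtle, house 3 = Italian/pearl/iris/fish, house 4 = Swede/emerald/daisy/cat.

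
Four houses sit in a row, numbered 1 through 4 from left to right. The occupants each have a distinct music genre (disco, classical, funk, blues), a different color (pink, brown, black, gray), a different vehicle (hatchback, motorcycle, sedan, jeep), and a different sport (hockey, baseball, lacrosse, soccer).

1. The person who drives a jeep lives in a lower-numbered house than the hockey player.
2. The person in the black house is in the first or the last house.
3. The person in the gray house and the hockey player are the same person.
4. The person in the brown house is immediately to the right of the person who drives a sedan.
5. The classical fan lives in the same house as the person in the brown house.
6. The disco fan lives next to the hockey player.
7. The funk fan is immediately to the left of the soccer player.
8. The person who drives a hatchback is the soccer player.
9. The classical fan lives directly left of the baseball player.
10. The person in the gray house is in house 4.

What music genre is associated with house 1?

funk

By clue 10, the person in the gray house is in house 4.
That leaves lacrosse as the sport for house 1.
Clue 3 places the hockey player in house 4.
Clue 6: the disco fan is in house 3.
House 1's music genre must be funk (nothing else left).
House 2's music genre must be classical (nothing else left).
That leaves blues as the music genre for house 4.
The only color still possible for house 1 is black.
The only sport still possible for house 2 is soccer.
The only sport still possible for house 3 is baseball.
By clue 5, the person in the brown house is in house 2.
By clue 8, the person who drives a hatchback is in house 2.
That leaves pink as the color for house 3.
That leaves sedan as the vehicle for house 1.
So house 3 gets jeep for vehicle.
House 4's vehicle must be motorcycle (nothing else left).
So: house 1 = funk/black/sedan/lacrosse, house 2 = classical/brown/hatchback/soccer, house 3 = disco/pink/jeep/baseball, house 4 = blues/gray/motorcycle/hockey.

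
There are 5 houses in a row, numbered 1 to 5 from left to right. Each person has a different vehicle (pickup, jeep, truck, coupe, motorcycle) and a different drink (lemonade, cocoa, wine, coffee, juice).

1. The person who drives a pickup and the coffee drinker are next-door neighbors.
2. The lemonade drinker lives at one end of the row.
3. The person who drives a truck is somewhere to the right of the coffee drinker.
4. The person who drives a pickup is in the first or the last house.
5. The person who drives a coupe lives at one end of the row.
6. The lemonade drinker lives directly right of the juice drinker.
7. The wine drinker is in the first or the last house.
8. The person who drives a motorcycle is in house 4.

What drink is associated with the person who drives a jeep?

From clue 6, the lemonade drinker must be in house 5.
The juice drinker is in house 4 (clue 6).
By clue 8, the person who drives a motorcycle is in house 4.
That leaves wine as the drink for house 1.
The person who drives a pickup is in house 1 (clue 1).
Clue 1 places the coffee drinker in house 2.
House 2's vehicle must be jeep (nothing else left).
The only vehicle still possible for house 3 is truck.
House 5 vehicle: only coupe fits.
The only drink still possible for house 3 is cocoa.
So: house 1 = pickup/wine, house 2 = jeep/coffee, house 3 = truck/cocoa, house 4 = motorcycle/juice, house 5 = coupe/lemonade.

coffee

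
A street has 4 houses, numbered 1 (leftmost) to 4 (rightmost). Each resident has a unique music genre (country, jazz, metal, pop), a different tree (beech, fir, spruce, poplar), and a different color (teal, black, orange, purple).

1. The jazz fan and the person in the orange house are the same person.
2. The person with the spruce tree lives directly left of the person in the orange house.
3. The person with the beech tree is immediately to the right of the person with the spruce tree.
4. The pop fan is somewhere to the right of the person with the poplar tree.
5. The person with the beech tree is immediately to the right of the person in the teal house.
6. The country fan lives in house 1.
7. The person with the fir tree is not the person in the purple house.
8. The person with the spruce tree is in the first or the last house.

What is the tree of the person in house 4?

fir

The country fan is in house 1 (clue 6).
The person with the spruce tree is in house 1 (clue 8).
The person in the orange house is in house 2 (clue 2).
The person with the beech tree is in house 2 (clue 3).
By clue 5, the person in the teal house is in house 1.
So house 3 gets poplar for tree.
So house 4 gets fir for tree.
Clue 1 places the jazz fan in house 2.
Clue 4 places the pop fan in house 4.
The person in the purple house is in house 3 (clue 7).
So house 3 gets metal for music genre.
House 4 color: only black fits.
So: house 1 = country/spruce/teal, house 2 = jazz/beech/orange, house 3 = metal/poplar/purple, house 4 = pop/fir/black.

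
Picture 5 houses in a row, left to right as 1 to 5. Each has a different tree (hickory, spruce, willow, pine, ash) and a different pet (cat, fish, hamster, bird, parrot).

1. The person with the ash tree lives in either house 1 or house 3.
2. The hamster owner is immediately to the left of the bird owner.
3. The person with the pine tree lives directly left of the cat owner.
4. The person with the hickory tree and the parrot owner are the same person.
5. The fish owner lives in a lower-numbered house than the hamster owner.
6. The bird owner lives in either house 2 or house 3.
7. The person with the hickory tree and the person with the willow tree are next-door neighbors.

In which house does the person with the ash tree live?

Clue 2: the hamster owner is in house 2.
The bird owner is in house 3 (clue 2).
By clue 5, the fish owner is in house 1.
House 2's tree must be spruce (nothing else left).
The only tree still possible for house 1 is ash.
The person with the hickory tree is narrowed to house 4 or 5; consider each.
Placing it in house 4 leads to a contradiction, so it's in house 5.
The parrot owner is in house 5 (clue 4).
Clue 7 places the person with the willow tree in house 4.
That leaves pine as the tree for house 3.
House 4's pet must be cat (nothing else left).
So: house 1 = ash/fish, house 2 = spruce/hamster, house 3 = pine/bird, house 4 = willow/cat, house 5 = hickory/parrot.

1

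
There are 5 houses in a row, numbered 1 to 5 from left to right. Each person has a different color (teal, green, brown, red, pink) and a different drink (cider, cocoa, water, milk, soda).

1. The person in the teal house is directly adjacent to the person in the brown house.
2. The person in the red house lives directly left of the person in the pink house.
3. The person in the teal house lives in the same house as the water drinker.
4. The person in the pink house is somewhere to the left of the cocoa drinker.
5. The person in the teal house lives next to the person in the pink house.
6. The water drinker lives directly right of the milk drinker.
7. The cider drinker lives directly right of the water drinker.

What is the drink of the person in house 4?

cider

The person in the pink house is narrowed to house 2 or 3 or 4; consider each.
Placing it in house 3 and house 4 leads to a contradiction, so it's in house 2.
From clue 2, the person in the red house must be in house 1.
The person in the teal house is in house 3 (clue 5).
Clue 1 places the person in the brown house in house 4.
Clue 3 places the water drinker in house 3.
By clue 6, the milk drinker is in house 2.
From clue 7, the cider drinker must be in house 4.
So house 5 gets green for color.
So house 1 gets soda for drink.
The only drink still possible for house 5 is cocoa.
So: house 1 = red/soda, house 2 = pink/milk, house 3 = teal/water, house 4 = brown/cider, house 5 = green/cocoa.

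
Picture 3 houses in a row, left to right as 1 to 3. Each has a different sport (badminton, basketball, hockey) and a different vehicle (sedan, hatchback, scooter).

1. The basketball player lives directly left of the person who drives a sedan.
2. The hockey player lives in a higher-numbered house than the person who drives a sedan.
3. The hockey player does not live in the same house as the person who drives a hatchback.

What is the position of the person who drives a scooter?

3

Clue 2: the hockey player is in house 3.
Clue 2 places the person who drives a sedan in house 2.
That leaves hatchback as the vehicle for house 1.
That leaves scooter as the vehicle for house 3.
Clue 1 places the basketball player in house 1.
That leaves badminton as the sport for house 2.
So: house 1 = basketball/hatchback, house 2 = badminton/sedan, house 3 = hockey/scooter.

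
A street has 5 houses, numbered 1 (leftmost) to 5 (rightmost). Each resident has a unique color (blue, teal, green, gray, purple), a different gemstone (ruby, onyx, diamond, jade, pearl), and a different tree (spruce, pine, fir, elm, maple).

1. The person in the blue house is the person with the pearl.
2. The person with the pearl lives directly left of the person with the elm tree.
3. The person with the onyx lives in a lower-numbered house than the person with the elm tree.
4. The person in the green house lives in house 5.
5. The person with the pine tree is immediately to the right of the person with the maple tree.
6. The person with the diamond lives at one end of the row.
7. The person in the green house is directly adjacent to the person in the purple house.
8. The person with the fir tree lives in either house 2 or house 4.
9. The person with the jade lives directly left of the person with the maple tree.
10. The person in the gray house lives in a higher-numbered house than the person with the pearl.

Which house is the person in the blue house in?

2

By clue 4, the person in the green house is in house 5.
Clue 7 places the person in the purple house in house 4.
House 1 tree: only spruce fits.
The only gemstone still possible for house 4 is ruby.
House 5 gemstone: only diamond fits.
House 5's tree must be pine (nothing else left).
Clue 5: the person with the maple tree is in house 4.
Clue 9: the person with the jade is in house 3.
House 3's tree must be elm (nothing else left).
Clue 2: the person with the pearl is in house 2.
By clue 10, the person in the gray house is in house 3.
House 1 gemstone: only onyx fits.
House 2 tree: only fir fits.
By clue 1, the person in the blue house is in house 2.
The only color still possible for house 1 is teal.
So: house 1 = teal/onyx/spruce, house 2 = blue/pearl/fir, house 3 = gray/jade/elm, house 4 = purple/ruby/maple, house 5 = green/diamond/pine.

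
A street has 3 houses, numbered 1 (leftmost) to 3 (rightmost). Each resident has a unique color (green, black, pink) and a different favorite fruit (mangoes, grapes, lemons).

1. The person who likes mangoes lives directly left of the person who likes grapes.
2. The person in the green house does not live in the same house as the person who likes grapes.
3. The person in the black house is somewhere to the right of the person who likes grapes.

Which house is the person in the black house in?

3

By clue 3, the person in the black house is in house 3.
By clue 3, the person who likes grapes is in house 2.
House 3's favorite fruit must be lemons (nothing else left).
By clue 2, the person in the green house is in house 1.
That leaves pink as the color for house 2.
House 1's favorite fruit must be mangoes (nothing else left).
So: house 1 = green/mangoes, house 2 = pink/grapes, house 3 = black/lemons.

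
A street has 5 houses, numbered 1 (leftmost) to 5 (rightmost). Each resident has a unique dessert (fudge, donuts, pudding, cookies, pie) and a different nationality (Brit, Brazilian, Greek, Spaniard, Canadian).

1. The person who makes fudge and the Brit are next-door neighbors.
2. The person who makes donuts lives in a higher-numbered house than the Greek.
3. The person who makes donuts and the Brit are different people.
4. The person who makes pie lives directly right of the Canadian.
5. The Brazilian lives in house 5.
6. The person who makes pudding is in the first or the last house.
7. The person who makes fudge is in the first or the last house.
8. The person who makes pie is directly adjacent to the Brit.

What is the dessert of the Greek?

The Brazilian is in house 5 (clue 5).
The person who makes fudge is narrowed to house 1 or 5; consider each.
Placing it in house 1 leads to a contradiction, so it's in house 5.
Clue 1: the Brit is in house 4.
The only dessert still possible for house 1 is pudding.
That leaves pie as the dessert for house 3.
That leaves cookies as the dessert for house 4.
House 2's nationality must be Canadian (nothing else left).
By clue 2, the Greek is in house 1.
The only dessert still possible for house 2 is donuts.
House 3 nationality: only Spaniard fits.
So: house 1 = pudding/Greek, house 2 = donuts/Canadian, house 3 = pie/Spaniard, house 4 = cookies/Brit, house 5 = fudge/Brazilian.

pudding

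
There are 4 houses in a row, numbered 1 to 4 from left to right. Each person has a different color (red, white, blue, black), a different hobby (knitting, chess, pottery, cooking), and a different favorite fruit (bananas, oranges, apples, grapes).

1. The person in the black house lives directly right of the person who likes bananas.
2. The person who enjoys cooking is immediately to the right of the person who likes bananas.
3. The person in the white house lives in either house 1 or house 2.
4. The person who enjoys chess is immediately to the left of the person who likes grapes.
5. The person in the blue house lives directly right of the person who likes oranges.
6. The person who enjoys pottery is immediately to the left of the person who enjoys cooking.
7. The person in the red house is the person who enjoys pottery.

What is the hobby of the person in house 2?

The person in the white house is narrowed to house 1 or 2; consider each.
Placing it in house 2 leads to a contradiction, so it's in house 1.
The person in the black house is narrowed to house 3 or 4; consider each.
Placing it in house 3 leads to a contradiction, so it's in house 4.
Clue 1 places the person who likes bananas in house 3.
The person who enjoys cooking is in house 4 (clue 2).
The person who enjoys pottery is in house 3 (clue 6).
The person in the red house is in house 3 (clue 7).
House 2 color: only blue fits.
By clue 4, the person who enjoys chess is in house 1.
By clue 4, the person who likes grapes is in house 2.
By clue 5, the person who likes oranges is in house 1.
The only hobby still possible for house 2 is knitting.
The only favorite fruit still possible for house 4 is apples.
So: house 1 = white/chess/oranges, house 2 = blue/knitting/grapes, house 3 = red/pottery/bananas, house 4 = black/cooking/apples.

knitting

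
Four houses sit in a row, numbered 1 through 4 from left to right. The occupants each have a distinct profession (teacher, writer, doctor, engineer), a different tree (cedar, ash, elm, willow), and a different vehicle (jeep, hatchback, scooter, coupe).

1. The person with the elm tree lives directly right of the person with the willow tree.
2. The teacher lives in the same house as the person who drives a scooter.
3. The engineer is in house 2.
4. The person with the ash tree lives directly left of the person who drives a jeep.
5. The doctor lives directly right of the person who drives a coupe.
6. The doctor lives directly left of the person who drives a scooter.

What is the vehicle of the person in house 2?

coupe

Clue 3: the engineer is in house 2.
Clue 5: the person who drives a coupe is in house 2.
By clue 6, the person who drives a scooter is in house 4.
House 1's profession must be writer (nothing else left).
The only profession still possible for house 3 is doctor.
So house 4 gets teacher for profession.
So house 1 gets hatchback for vehicle.
So house 3 gets jeep for vehicle.
Clue 4: the person with the ash tree is in house 2.
The person with the elm tree is in house 4 (clue 1).
Clue 1: the person with the willow tree is in house 3.
So house 1 gets cedar for tree.
So: house 1 = writer/cedar/hatchback, house 2 = engineer/ash/coupe, house 3 = doctor/willow/jeep, house 4 = teacher/elm/scooter.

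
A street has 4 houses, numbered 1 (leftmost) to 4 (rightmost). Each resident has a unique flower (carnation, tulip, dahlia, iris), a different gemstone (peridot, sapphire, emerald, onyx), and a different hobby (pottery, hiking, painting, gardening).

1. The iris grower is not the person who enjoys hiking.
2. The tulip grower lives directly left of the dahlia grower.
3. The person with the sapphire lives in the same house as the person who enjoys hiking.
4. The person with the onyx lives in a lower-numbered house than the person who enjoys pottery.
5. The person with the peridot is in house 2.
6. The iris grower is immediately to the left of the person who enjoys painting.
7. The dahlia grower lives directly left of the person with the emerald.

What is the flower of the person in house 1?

By clue 5, the person with the peridot is in house 2.
So house 4 gets carnation for flower.
The dahlia grower is narrowed to house 2 or 3; consider each.
Placing it in house 2 leads to a contradiction, so it's in house 3.
The tulip grower is in house 2 (clue 2).
Clue 7 places the person with the emerald in house 4.
House 1 flower: only iris fits.
From clue 3, the person with the sapphire must be in house 3.
By clue 3, the person who enjoys hiking is in house 3.
From clue 6, the person who enjoys painting must be in house 2.
That leaves onyx as the gemstone for house 1.
House 1's hobby must be gardening (nothing else left).
So house 4 gets pottery for hobby.
So: house 1 = iris/onyx/gardening, house 2 = tulip/peridot/painting, house 3 = dahlia/sapphire/hiking, house 4 = carnation/emerald/pottery.

iris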